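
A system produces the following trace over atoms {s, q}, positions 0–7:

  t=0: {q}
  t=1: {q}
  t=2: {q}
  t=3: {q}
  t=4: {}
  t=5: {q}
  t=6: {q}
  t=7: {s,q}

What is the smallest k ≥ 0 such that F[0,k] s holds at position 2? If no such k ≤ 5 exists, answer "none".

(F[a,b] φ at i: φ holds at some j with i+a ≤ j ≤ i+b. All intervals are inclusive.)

5

Scan j = 2,3,… for s:
  j=2: fails
  j=3: fails
  j=4: fails
  j=5: fails
  j=6: fails
  j=7: holds
First hit at j=7, so smallest k = 7-2 = 5.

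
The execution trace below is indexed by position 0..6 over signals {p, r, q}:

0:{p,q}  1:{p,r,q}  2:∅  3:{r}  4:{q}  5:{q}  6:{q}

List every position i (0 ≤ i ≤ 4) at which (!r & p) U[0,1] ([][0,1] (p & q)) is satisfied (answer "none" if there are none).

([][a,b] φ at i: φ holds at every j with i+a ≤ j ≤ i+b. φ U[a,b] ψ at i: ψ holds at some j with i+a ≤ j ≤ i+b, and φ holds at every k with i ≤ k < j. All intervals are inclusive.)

0

Evaluate at each i in [0,4]:
  i=0: ✓ (rhs at j=0)
  i=1: ✗ (no rhs in [1,2])
  i=2: ✗ (no rhs in [2,3])
  i=3: ✗ (no rhs in [3,4])
  i=4: ✗ (no rhs in [4,5])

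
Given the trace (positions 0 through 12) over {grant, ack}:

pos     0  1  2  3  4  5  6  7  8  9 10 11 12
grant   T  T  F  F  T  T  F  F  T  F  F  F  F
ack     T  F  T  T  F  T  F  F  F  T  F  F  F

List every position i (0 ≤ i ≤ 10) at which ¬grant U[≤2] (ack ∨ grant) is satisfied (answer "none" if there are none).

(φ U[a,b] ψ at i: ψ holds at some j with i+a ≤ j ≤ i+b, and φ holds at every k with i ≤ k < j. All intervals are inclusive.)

Evaluate at each i in [0,10]:
  i=0: ✓ (rhs at j=0)
  i=1: ✓ (rhs at j=1)
  i=2: ✓ (rhs at j=2)
  i=3: ✓ (rhs at j=3)
  i=4: ✓ (rhs at j=4)
  i=5: ✓ (rhs at j=5)
  i=6: ✓ (rhs at j=8; lhs holds on [6,7])
  i=7: ✓ (rhs at j=8; lhs holds on [7,7])
  i=8: ✓ (rhs at j=8)
  i=9: ✓ (rhs at j=9)
  i=10: ✗ (no rhs in [10,12])

0, 1, 2, 3, 4, 5, 6, 7, 8, 9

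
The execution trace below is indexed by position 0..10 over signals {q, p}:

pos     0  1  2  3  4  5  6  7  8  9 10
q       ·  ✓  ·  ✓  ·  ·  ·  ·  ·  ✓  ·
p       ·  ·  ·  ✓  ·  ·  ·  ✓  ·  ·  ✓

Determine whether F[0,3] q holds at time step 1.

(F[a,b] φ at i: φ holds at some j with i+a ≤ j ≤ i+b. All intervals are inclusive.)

Yes

Check q at each j in [1,4]:
  j=1: true
  j=2: false
  j=3: true
  j=4: false
Found at j=1 → formula holds.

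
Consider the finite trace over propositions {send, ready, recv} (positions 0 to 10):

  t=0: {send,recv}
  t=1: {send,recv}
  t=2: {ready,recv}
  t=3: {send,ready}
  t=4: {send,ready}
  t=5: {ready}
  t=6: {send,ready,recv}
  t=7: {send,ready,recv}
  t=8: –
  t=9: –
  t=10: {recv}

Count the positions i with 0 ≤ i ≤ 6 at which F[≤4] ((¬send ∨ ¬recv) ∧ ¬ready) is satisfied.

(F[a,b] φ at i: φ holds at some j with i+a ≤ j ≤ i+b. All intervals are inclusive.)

3

Evaluate at each i in [0,6]:
  i=0: ✗ (none in [0,4])
  i=1: ✗ (none in [1,5])
  i=2: ✗ (none in [2,6])
  i=3: ✗ (none in [3,7])
  i=4: ✓ (witness j=8)
  i=5: ✓ (witness j=8)
  i=6: ✓ (witness j=8)
Positions where it holds: {4, 5, 6} → 3.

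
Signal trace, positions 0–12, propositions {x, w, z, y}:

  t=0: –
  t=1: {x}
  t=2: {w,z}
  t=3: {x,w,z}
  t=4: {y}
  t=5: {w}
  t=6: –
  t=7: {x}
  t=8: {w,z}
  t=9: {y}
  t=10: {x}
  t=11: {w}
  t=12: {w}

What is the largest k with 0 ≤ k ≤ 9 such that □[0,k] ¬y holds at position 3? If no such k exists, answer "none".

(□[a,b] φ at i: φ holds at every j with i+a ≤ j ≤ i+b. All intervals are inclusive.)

¬y must hold from j=3 onward; find where it first fails.
  j=3: holds
  j=4: fails
Holds on [3,3], so largest k = 0.

0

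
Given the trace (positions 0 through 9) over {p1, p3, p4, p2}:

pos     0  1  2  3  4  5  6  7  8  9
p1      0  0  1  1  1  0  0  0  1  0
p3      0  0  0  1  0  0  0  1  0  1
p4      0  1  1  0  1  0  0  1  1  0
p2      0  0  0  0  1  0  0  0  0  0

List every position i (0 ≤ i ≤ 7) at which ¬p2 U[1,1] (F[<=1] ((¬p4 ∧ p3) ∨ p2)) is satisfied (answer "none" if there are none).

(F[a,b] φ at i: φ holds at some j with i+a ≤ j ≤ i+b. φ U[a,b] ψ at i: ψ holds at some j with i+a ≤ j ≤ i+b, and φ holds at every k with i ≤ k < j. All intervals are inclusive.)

Evaluate at each i in [0,7]:
  i=0: ✗ (no rhs in [1,1])
  i=1: ✓ (rhs at j=2; lhs holds on [1,1])
  i=2: ✓ (rhs at j=3; lhs holds on [2,2])
  i=3: ✓ (rhs at j=4; lhs holds on [3,3])
  i=4: ✗ (no rhs in [5,5])
  i=5: ✗ (no rhs in [6,6])
  i=6: ✗ (no rhs in [7,7])
  i=7: ✓ (rhs at j=8; lhs holds on [7,7])

1, 2, 3, 7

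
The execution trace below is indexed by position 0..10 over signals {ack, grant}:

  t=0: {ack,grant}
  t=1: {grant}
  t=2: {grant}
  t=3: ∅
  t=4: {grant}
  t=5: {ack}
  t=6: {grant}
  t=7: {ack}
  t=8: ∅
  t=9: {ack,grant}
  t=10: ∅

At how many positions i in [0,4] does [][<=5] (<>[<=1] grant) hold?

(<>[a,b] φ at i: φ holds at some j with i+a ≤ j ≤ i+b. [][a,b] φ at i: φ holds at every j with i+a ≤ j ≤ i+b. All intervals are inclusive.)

Evaluate at each i in [0,4]:
  i=0: ✓ (all of [0,5])
  i=1: ✓ (all of [1,6])
  i=2: ✗ (fails at j=7)
  i=3: ✗ (fails at j=7)
  i=4: ✗ (fails at j=7)
Positions where it holds: {0, 1} → 2.

2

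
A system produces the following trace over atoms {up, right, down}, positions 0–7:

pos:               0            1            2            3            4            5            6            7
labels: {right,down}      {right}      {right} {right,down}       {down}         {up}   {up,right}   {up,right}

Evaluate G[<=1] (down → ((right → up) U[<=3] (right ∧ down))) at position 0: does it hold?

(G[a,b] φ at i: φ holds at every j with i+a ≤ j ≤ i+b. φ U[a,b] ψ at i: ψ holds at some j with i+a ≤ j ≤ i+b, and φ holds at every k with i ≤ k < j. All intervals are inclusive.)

Yes

Check (down → ((right → up) U[<=3] (right ∧ down))) at every j in [0,1]:
  j=0: antecedent true; consequent holds → ✓
  j=1: antecedent false → ✓
All positions satisfy it → formula holds.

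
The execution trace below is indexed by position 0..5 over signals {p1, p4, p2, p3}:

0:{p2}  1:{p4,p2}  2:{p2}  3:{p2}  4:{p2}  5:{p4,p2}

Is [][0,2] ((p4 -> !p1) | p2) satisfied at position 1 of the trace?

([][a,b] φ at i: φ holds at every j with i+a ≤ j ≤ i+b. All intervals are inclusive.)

Check ((p4 -> !p1) | p2) at every j in [1,3]:
  j=1: true
  j=2: true
  j=3: true
All positions satisfy it → formula holds.

Yes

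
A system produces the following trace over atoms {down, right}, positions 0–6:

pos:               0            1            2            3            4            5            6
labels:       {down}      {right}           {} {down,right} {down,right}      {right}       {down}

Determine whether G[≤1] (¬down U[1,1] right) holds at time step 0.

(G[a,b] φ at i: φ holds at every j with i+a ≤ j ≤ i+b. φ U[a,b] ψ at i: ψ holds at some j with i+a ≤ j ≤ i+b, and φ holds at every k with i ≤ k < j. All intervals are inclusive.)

False

Check (¬down U[1,1] right) at every j in [0,1]:
  j=0: fails
  j=1: fails
Fails at j=0 → formula fails.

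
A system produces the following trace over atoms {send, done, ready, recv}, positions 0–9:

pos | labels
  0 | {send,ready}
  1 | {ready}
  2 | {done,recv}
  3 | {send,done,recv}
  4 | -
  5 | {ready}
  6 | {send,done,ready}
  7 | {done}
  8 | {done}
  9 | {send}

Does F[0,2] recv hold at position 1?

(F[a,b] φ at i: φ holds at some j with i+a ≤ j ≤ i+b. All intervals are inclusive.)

True

Check recv at each j in [1,3]:
  j=1: false
  j=2: true
  j=3: true
Found at j=2 → formula holds.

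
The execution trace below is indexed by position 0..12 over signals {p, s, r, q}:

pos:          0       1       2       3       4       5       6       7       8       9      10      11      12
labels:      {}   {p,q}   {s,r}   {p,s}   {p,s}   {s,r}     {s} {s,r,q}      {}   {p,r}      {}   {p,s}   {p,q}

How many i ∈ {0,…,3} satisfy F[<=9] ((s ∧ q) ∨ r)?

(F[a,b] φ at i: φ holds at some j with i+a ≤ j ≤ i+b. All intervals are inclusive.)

4

Evaluate at each i in [0,3]:
  i=0: ✓ (witness j=2)
  i=1: ✓ (witness j=2)
  i=2: ✓ (witness j=2)
  i=3: ✓ (witness j=5)
Positions where it holds: {0, 1, 2, 3} → 4.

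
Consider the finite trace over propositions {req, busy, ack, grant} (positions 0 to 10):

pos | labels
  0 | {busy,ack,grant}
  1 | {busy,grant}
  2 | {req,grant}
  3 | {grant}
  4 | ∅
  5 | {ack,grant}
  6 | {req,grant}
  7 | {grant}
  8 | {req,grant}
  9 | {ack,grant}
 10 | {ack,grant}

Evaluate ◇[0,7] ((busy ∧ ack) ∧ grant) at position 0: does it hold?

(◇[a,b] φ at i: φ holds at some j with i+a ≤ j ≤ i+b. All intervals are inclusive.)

Check ((busy ∧ ack) ∧ grant) at each j in [0,7]:
  j=0: true
  j=1: false
  j=2: false
  j=3: false
  j=4: false
  j=5: false
  j=6: false
  j=7: false
Found at j=0 → formula holds.

Yes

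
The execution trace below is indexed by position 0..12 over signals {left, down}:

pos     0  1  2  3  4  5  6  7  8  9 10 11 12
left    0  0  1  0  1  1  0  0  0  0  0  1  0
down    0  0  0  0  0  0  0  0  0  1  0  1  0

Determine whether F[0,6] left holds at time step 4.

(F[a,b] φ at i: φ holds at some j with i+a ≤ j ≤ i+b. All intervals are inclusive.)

Check left at each j in [4,10]:
  j=4: true
  j=5: true
  j=6: false
  j=7: false
  j=8: false
  j=9: false
  j=10: false
Found at j=4 → formula holds.

True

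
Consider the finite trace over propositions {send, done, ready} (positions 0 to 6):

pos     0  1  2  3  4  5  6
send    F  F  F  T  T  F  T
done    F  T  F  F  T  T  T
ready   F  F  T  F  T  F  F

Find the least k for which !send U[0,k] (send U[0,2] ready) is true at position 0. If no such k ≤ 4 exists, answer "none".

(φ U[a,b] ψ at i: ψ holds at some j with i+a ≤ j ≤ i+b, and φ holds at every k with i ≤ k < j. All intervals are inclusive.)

Need earliest j ≥ 0 with (send U[0,2] ready), and !send at every k in [0,j-1].
  j=0: rhs fails.
  j=1: rhs fails.
  j=2: rhs holds; lhs holds on [0,1]. k = 2.

2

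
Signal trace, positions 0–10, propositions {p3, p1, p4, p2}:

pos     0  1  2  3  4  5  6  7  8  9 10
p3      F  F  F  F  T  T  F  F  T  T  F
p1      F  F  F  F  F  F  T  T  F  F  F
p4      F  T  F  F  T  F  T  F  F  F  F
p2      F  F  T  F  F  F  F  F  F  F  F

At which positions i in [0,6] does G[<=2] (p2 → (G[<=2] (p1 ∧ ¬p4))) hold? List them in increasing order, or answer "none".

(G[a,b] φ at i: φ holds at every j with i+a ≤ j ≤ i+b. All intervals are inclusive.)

3, 4, 5, 6

Evaluate at each i in [0,6]:
  i=0: ✗ (fails at j=2)
  i=1: ✗ (fails at j=2)
  i=2: ✗ (fails at j=2)
  i=3: ✓ (all of [3,5])
  i=4: ✓ (all of [4,6])
  i=5: ✓ (all of [5,7])
  i=6: ✓ (all of [6,8])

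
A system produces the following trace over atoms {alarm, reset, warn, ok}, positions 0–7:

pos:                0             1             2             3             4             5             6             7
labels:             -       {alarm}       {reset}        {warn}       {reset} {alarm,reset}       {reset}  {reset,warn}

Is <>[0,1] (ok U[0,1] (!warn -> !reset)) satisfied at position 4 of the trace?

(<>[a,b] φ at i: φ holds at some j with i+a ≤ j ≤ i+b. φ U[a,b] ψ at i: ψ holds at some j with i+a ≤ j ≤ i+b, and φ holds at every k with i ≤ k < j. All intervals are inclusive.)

Check (ok U[0,1] (!warn -> !reset)) at each j in [4,5]:
  j=4: fails
  j=5: fails
No position in the window satisfies it → formula fails.

Does not hold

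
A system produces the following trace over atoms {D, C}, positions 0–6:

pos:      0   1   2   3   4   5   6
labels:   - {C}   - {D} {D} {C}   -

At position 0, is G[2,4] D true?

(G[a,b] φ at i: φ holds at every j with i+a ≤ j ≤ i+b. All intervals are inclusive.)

Check D at every j in [2,4]:
  j=2: false
  j=3: true
  j=4: true
Fails at j=2 → formula fails.

No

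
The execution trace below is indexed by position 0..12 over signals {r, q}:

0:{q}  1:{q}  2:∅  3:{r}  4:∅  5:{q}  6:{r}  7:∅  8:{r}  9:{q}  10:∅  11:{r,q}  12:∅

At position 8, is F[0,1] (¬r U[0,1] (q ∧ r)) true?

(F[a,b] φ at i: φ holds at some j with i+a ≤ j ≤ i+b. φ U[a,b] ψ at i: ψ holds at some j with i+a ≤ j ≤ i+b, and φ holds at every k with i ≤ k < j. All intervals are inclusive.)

Check (¬r U[0,1] (q ∧ r)) at each j in [8,9]:
  j=8: fails
  j=9: fails
No position in the window satisfies it → formula fails.

No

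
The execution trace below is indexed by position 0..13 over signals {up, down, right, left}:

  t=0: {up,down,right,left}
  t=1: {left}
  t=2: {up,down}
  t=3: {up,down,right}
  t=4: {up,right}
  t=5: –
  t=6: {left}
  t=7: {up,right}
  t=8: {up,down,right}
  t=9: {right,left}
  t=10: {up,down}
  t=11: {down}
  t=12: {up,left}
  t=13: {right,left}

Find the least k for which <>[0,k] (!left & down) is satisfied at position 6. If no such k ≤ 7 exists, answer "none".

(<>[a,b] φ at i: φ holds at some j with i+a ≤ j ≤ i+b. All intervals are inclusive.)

2

Scan j = 6,7,… for (!left & down):
  j=6: fails
  j=7: fails
  j=8: holds
First hit at j=8, so smallest k = 8-6 = 2.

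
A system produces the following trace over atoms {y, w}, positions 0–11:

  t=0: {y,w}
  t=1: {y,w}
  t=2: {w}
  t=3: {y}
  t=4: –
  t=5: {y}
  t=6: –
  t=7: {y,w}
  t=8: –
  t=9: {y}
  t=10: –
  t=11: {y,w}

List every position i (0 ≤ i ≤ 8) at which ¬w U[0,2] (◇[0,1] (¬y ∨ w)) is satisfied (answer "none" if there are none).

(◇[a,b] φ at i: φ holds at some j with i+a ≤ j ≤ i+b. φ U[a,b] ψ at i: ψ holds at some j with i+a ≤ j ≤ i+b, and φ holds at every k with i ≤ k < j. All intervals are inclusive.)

Evaluate at each i in [0,8]:
  i=0: ✓ (rhs at j=0)
  i=1: ✓ (rhs at j=1)
  i=2: ✓ (rhs at j=2)
  i=3: ✓ (rhs at j=3)
  i=4: ✓ (rhs at j=4)
  i=5: ✓ (rhs at j=5)
  i=6: ✓ (rhs at j=6)
  i=7: ✓ (rhs at j=7)
  i=8: ✓ (rhs at j=8)

0, 1, 2, 3, 4, 5, 6, 7, 8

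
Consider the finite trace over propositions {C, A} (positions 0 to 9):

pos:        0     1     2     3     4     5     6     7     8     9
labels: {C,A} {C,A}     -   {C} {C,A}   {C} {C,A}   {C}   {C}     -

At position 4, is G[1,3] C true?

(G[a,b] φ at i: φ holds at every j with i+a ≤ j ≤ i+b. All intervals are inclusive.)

Check C at every j in [5,7]:
  j=5: true
  j=6: true
  j=7: true
All positions satisfy it → formula holds.

True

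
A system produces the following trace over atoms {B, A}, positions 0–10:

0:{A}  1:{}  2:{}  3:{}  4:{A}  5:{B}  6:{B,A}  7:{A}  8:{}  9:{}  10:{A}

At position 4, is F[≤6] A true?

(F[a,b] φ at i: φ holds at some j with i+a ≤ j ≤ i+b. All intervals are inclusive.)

Check A at each j in [4,10]:
  j=4: true
  j=5: false
  j=6: true
  j=7: true
  j=8: false
  j=9: false
  j=10: true
Found at j=4 → formula holds.

Holds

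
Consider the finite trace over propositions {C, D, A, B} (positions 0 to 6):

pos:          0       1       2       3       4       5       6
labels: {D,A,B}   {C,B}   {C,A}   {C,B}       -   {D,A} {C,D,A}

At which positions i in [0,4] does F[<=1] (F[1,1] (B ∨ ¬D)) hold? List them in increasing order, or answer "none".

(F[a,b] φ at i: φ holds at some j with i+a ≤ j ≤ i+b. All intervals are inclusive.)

Evaluate at each i in [0,4]:
  i=0: ✓ (witness j=0)
  i=1: ✓ (witness j=1)
  i=2: ✓ (witness j=2)
  i=3: ✓ (witness j=3)
  i=4: ✗ (none in [4,5])

0, 1, 2, 3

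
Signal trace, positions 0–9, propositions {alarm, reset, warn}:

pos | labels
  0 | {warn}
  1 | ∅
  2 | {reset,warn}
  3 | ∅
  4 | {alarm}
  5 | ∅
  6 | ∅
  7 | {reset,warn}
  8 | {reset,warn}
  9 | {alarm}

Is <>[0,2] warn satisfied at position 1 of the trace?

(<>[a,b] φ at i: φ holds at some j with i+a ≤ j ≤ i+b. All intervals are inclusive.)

Check warn at each j in [1,3]:
  j=1: false
  j=2: true
  j=3: false
Found at j=2 → formula holds.

Holds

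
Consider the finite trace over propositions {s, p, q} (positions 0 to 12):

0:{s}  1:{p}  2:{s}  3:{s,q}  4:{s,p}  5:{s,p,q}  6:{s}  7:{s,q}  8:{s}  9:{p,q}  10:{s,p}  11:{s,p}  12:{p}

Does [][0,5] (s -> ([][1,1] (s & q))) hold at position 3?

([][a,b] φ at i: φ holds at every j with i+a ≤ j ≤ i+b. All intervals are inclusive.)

Check (s -> ([][1,1] (s & q))) at every j in [3,8]:
  j=3: antecedent true; consequent fails at 4 → ✗
  j=4: antecedent true; consequent holds on [5,5] → ✓
  j=5: antecedent true; consequent fails at 6 → ✗
  j=6: antecedent true; consequent holds on [7,7] → ✓
  j=7: antecedent true; consequent fails at 8 → ✗
  j=8: antecedent true; consequent fails at 9 → ✗
Fails at j=3 → formula fails.

False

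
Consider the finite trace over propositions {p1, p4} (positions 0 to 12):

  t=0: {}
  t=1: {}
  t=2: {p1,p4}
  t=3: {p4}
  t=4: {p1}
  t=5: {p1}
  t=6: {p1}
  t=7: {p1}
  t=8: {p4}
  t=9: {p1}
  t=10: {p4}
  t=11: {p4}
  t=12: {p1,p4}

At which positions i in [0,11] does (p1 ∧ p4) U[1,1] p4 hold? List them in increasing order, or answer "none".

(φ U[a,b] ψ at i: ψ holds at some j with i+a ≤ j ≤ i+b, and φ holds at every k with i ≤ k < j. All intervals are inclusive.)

Evaluate at each i in [0,11]:
  i=0: ✗ (no rhs in [1,1])
  i=1: ✗ (lhs fails at k=1 before rhs at j=2)
  i=2: ✓ (rhs at j=3; lhs holds on [2,2])
  i=3: ✗ (no rhs in [4,4])
  i=4: ✗ (no rhs in [5,5])
  i=5: ✗ (no rhs in [6,6])
  i=6: ✗ (no rhs in [7,7])
  i=7: ✗ (lhs fails at k=7 before rhs at j=8)
  i=8: ✗ (no rhs in [9,9])
  i=9: ✗ (lhs fails at k=9 before rhs at j=10)
  i=10: ✗ (lhs fails at k=10 before rhs at j=11)
  i=11: ✗ (lhs fails at k=11 before rhs at j=12)

2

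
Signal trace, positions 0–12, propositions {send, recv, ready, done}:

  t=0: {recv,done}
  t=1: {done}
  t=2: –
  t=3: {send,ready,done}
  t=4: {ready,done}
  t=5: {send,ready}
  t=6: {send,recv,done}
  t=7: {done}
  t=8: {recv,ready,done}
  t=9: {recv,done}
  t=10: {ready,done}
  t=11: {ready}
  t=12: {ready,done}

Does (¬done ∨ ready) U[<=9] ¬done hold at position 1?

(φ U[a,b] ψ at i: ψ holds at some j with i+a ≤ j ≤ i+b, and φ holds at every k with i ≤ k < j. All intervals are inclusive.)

No

Need some j in [1,10] with ¬done, and (¬done ∨ ready) at every k in [1,j-1].
  j=1: ¬done false.
  j=2: ¬done holds, but (¬done ∨ ready) fails at k=1 → not this j.
  j=3: ¬done false.
  j=4: ¬done false.
  j=5: ¬done holds, but (¬done ∨ ready) fails at k=1 → not this j.
  j=6: ¬done false.
  j=7: ¬done false.
  j=8: ¬done false.
  j=9: ¬done false.
  j=10: ¬done false.
No j in the window works → until fails.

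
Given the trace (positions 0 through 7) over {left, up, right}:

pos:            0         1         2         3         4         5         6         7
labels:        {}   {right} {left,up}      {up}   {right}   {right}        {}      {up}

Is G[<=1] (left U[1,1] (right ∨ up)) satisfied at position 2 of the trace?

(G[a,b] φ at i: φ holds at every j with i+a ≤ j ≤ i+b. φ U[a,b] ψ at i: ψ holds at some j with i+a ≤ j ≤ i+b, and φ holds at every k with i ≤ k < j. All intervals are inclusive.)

Check (left U[1,1] (right ∨ up)) at every j in [2,3]:
  j=2: holds
  j=3: fails
Fails at j=3 → formula fails.

False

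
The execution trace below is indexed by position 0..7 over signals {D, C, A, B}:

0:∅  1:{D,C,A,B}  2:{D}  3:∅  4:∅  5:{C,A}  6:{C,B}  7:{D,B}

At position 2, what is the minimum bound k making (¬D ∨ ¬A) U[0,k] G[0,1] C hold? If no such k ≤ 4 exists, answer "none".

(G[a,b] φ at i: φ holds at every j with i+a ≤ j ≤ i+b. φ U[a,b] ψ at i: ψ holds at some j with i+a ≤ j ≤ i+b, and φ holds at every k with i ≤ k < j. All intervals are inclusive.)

Need earliest j ≥ 2 with G[0,1] C, and (¬D ∨ ¬A) at every k in [2,j-1].
  j=2: rhs fails.
  j=3: rhs fails.
  j=4: rhs fails.
  j=5: rhs holds; lhs holds on [2,4]. k = 3.

3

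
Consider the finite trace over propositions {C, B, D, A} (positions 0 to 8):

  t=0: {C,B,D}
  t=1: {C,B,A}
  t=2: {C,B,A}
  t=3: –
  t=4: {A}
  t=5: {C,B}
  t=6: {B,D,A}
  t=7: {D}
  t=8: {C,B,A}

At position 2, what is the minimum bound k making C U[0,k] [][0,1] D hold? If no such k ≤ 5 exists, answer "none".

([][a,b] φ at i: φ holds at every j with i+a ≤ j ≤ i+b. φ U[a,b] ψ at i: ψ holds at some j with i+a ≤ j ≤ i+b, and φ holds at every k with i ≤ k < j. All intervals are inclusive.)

none

Need earliest j ≥ 2 with [][0,1] D, and C at every k in [2,j-1].
  j=2: rhs fails.
  j=3: rhs fails.
  j=4: rhs fails.
  j=5: rhs fails.
  j=6: rhs holds but lhs fails at k=3.
  j=7: rhs fails.
No witness within the range → none.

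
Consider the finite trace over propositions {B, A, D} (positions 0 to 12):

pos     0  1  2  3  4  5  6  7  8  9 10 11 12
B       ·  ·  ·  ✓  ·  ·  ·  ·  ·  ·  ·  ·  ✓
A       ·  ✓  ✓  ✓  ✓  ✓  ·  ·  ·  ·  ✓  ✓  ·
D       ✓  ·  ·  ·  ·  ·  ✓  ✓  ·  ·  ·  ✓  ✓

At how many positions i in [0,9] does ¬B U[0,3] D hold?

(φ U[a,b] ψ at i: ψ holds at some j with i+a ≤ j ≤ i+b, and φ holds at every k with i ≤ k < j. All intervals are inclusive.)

Evaluate at each i in [0,9]:
  i=0: ✓ (rhs at j=0)
  i=1: ✗ (no rhs in [1,4])
  i=2: ✗ (no rhs in [2,5])
  i=3: ✗ (lhs fails at k=3 before rhs at j=6)
  i=4: ✓ (rhs at j=6; lhs holds on [4,5])
  i=5: ✓ (rhs at j=6; lhs holds on [5,5])
  i=6: ✓ (rhs at j=6)
  i=7: ✓ (rhs at j=7)
  i=8: ✓ (rhs at j=11; lhs holds on [8,10])
  i=9: ✓ (rhs at j=11; lhs holds on [9,10])
Positions where it holds: {0, 4, 5, 6, 7, 8, 9} → 7.

7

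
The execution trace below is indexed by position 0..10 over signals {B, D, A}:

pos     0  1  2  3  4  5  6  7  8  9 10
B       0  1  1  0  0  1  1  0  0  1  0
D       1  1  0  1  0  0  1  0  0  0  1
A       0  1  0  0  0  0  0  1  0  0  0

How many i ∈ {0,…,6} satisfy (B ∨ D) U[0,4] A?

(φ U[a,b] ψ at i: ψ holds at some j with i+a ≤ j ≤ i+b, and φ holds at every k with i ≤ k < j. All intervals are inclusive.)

4

Evaluate at each i in [0,6]:
  i=0: ✓ (rhs at j=1; lhs holds on [0,0])
  i=1: ✓ (rhs at j=1)
  i=2: ✗ (no rhs in [2,6])
  i=3: ✗ (lhs fails at k=4 before rhs at j=7)
  i=4: ✗ (lhs fails at k=4 before rhs at j=7)
  i=5: ✓ (rhs at j=7; lhs holds on [5,6])
  i=6: ✓ (rhs at j=7; lhs holds on [6,6])
Positions where it holds: {0, 1, 5, 6} → 4.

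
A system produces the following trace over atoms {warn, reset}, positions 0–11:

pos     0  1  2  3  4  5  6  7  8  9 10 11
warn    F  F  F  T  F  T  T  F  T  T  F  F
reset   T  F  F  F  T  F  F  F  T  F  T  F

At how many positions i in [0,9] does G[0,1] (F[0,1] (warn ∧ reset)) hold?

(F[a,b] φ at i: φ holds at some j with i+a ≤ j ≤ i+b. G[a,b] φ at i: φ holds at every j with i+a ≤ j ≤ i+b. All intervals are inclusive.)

Evaluate at each i in [0,9]:
  i=0: ✗ (fails at j=0)
  i=1: ✗ (fails at j=1)
  i=2: ✗ (fails at j=2)
  i=3: ✗ (fails at j=3)
  i=4: ✗ (fails at j=4)
  i=5: ✗ (fails at j=5)
  i=6: ✗ (fails at j=6)
  i=7: ✓ (all of [7,8])
  i=8: ✗ (fails at j=9)
  i=9: ✗ (fails at j=9)
Positions where it holds: {7} → 1.

1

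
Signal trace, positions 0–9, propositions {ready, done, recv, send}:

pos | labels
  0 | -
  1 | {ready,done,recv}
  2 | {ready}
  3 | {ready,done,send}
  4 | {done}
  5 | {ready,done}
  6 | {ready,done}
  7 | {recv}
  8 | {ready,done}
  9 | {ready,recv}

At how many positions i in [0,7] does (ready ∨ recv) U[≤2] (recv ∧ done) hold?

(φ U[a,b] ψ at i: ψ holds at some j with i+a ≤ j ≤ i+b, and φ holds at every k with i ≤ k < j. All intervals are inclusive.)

Evaluate at each i in [0,7]:
  i=0: ✗ (lhs fails at k=0 before rhs at j=1)
  i=1: ✓ (rhs at j=1)
  i=2: ✗ (no rhs in [2,4])
  i=3: ✗ (no rhs in [3,5])
  i=4: ✗ (no rhs in [4,6])
  i=5: ✗ (no rhs in [5,7])
  i=6: ✗ (no rhs in [6,8])
  i=7: ✗ (no rhs in [7,9])
Positions where it holds: {1} → 1.

1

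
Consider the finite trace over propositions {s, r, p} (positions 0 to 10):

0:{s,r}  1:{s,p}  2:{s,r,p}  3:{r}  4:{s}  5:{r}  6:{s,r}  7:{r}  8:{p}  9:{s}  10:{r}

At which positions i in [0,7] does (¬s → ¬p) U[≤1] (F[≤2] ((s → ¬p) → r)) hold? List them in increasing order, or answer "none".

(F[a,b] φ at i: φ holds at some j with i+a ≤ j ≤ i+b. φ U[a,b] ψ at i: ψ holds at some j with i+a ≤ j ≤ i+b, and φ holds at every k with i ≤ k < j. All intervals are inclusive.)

Evaluate at each i in [0,7]:
  i=0: ✓ (rhs at j=0)
  i=1: ✓ (rhs at j=1)
  i=2: ✓ (rhs at j=2)
  i=3: ✓ (rhs at j=3)
  i=4: ✓ (rhs at j=4)
  i=5: ✓ (rhs at j=5)
  i=6: ✓ (rhs at j=6)
  i=7: ✓ (rhs at j=7)

0, 1, 2, 3, 4, 5, 6, 7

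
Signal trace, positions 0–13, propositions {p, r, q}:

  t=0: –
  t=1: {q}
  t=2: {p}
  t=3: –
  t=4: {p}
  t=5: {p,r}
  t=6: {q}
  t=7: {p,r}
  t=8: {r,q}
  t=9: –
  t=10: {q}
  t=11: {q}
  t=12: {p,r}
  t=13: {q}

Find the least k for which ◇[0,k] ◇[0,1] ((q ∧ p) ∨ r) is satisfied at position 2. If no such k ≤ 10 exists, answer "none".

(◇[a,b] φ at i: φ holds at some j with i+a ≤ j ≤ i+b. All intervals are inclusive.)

Scan j = 2,3,… for ◇[0,1] ((q ∧ p) ∨ r):
  j=2: fails
  j=3: fails
  j=4: holds
First hit at j=4, so smallest k = 4-2 = 2.

2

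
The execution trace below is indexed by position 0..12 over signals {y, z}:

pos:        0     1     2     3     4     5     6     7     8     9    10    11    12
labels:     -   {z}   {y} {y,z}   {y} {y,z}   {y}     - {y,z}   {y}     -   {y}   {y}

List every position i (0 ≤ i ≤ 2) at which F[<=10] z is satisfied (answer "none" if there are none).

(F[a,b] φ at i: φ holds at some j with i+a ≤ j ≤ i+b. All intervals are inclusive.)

0, 1, 2

Evaluate at each i in [0,2]:
  i=0: ✓ (witness j=1)
  i=1: ✓ (witness j=1)
  i=2: ✓ (witness j=3)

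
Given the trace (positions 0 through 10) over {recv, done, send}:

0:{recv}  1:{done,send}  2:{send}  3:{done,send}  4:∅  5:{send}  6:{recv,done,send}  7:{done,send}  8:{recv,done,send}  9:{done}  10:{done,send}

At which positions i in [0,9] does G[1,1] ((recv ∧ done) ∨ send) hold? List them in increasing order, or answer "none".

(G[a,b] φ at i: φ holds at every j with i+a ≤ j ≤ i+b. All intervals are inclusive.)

Evaluate at each i in [0,9]:
  i=0: ✓ (all of [1,1])
  i=1: ✓ (all of [2,2])
  i=2: ✓ (all of [3,3])
  i=3: ✗ (fails at j=4)
  i=4: ✓ (all of [5,5])
  i=5: ✓ (all of [6,6])
  i=6: ✓ (all of [7,7])
  i=7: ✓ (all of [8,8])
  i=8: ✗ (fails at j=9)
  i=9: ✓ (all of [10,10])

0, 1, 2, 4, 5, 6, 7, 9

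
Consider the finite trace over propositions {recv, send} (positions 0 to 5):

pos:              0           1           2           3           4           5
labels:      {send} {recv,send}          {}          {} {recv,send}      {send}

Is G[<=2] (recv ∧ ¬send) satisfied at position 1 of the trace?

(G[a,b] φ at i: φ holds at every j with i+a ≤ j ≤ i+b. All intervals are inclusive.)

False

Check (recv ∧ ¬send) at every j in [1,3]:
  j=1: false
  j=2: false
  j=3: false
Fails at j=1 → formula fails.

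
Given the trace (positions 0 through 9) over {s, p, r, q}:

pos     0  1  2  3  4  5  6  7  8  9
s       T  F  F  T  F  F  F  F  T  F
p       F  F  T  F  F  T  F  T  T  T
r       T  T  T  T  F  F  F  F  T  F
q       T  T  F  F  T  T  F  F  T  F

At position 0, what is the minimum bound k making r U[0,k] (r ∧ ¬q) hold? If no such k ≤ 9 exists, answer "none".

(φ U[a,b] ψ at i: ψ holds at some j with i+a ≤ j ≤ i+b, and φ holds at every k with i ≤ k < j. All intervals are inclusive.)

2

Need earliest j ≥ 0 with (r ∧ ¬q), and r at every k in [0,j-1].
  j=0: rhs fails.
  j=1: rhs fails.
  j=2: rhs holds; lhs holds on [0,1]. k = 2.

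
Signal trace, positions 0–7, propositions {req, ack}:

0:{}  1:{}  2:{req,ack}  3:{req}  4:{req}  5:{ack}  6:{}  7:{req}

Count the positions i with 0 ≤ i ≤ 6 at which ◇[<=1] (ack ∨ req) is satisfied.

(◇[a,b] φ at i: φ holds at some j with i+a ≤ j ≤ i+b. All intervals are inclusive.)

Evaluate at each i in [0,6]:
  i=0: ✗ (none in [0,1])
  i=1: ✓ (witness j=2)
  i=2: ✓ (witness j=2)
  i=3: ✓ (witness j=3)
  i=4: ✓ (witness j=4)
  i=5: ✓ (witness j=5)
  i=6: ✓ (witness j=7)
Positions where it holds: {1, 2, 3, 4, 5, 6} → 6.

6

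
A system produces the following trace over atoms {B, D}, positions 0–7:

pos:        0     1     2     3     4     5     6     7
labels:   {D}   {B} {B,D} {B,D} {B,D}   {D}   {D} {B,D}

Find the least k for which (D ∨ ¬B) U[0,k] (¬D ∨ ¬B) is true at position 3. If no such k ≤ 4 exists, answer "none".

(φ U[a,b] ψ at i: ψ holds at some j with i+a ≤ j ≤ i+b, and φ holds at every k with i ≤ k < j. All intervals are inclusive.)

2

Need earliest j ≥ 3 with (¬D ∨ ¬B), and (D ∨ ¬B) at every k in [3,j-1].
  j=3: rhs fails.
  j=4: rhs fails.
  j=5: rhs holds; lhs holds on [3,4]. k = 2.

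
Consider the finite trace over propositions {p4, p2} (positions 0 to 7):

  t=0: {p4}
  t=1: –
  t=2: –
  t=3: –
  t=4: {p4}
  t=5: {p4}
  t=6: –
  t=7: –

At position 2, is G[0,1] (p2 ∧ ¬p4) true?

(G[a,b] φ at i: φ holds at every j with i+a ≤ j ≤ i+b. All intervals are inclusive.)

Check (p2 ∧ ¬p4) at every j in [2,3]:
  j=2: false
  j=3: false
Fails at j=2 → formula fails.

False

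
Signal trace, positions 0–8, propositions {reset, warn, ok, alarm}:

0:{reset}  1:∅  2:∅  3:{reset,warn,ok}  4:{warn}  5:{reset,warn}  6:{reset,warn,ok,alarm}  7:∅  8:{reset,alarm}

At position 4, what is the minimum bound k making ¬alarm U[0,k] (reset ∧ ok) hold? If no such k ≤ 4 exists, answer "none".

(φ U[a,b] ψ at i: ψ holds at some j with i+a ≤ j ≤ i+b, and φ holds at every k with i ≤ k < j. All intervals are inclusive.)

2

Need earliest j ≥ 4 with (reset ∧ ok), and ¬alarm at every k in [4,j-1].
  j=4: rhs fails.
  j=5: rhs fails.
  j=6: rhs holds; lhs holds on [4,5]. k = 2.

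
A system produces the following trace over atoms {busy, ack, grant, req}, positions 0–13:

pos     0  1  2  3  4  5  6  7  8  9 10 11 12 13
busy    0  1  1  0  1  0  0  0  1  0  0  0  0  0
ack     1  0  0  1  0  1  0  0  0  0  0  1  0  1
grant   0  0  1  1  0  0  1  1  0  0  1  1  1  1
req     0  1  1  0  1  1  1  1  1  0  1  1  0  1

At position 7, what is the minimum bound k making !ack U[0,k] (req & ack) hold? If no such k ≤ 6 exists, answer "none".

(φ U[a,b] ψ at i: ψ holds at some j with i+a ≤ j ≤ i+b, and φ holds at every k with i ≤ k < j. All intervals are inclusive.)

Need earliest j ≥ 7 with (req & ack), and !ack at every k in [7,j-1].
  j=7: rhs fails.
  j=8: rhs fails.
  j=9: rhs fails.
  j=10: rhs fails.
  j=11: rhs holds; lhs holds on [7,10]. k = 4.

4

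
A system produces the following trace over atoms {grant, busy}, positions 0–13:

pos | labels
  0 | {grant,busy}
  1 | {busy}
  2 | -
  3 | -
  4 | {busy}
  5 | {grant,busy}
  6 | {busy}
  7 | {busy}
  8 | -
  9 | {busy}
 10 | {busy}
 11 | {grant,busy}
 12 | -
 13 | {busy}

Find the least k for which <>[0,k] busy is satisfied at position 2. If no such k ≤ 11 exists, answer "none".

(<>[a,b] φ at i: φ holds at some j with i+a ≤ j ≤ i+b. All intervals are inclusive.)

2

Scan j = 2,3,… for busy:
  j=2: fails
  j=3: fails
  j=4: holds
First hit at j=4, so smallest k = 4-2 = 2.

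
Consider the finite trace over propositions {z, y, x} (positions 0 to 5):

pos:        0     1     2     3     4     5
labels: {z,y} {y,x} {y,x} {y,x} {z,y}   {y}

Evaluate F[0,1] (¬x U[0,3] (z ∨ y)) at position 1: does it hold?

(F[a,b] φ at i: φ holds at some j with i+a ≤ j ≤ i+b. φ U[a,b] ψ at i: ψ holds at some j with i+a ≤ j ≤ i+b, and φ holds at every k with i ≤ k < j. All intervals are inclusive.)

Check (¬x U[0,3] (z ∨ y)) at each j in [1,2]:
  j=1: holds
  j=2: holds
Found at j=1 → formula holds.

Yes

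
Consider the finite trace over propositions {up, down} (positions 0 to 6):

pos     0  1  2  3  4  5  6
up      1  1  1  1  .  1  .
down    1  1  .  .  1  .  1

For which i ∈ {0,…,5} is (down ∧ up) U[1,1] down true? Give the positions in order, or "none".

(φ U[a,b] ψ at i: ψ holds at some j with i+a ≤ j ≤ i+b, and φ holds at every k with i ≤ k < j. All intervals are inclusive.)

0

Evaluate at each i in [0,5]:
  i=0: ✓ (rhs at j=1; lhs holds on [0,0])
  i=1: ✗ (no rhs in [2,2])
  i=2: ✗ (no rhs in [3,3])
  i=3: ✗ (lhs fails at k=3 before rhs at j=4)
  i=4: ✗ (no rhs in [5,5])
  i=5: ✗ (lhs fails at k=5 before rhs at j=6)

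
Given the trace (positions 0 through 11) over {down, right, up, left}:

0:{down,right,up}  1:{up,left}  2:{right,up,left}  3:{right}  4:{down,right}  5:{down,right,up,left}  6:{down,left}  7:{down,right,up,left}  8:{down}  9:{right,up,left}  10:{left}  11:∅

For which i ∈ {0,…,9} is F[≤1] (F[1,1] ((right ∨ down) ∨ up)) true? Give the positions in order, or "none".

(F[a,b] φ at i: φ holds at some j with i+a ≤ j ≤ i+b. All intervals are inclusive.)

0, 1, 2, 3, 4, 5, 6, 7, 8

Evaluate at each i in [0,9]:
  i=0: ✓ (witness j=0)
  i=1: ✓ (witness j=1)
  i=2: ✓ (witness j=2)
  i=3: ✓ (witness j=3)
  i=4: ✓ (witness j=4)
  i=5: ✓ (witness j=5)
  i=6: ✓ (witness j=6)
  i=7: ✓ (witness j=7)
  i=8: ✓ (witness j=8)
  i=9: ✗ (none in [9,10])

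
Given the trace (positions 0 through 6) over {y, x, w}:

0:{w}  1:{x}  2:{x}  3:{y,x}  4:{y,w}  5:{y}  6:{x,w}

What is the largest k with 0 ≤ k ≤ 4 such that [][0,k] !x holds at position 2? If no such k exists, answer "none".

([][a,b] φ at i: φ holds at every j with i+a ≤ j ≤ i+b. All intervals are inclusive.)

!x must hold from j=2 onward; find where it first fails.
  j=2: fails → no k works.

none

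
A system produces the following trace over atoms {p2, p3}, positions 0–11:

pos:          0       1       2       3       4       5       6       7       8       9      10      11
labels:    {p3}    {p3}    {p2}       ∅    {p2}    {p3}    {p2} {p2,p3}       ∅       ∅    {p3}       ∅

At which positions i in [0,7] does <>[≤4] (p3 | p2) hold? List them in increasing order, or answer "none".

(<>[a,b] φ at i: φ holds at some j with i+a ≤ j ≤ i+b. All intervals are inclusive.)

0, 1, 2, 3, 4, 5, 6, 7

Evaluate at each i in [0,7]:
  i=0: ✓ (witness j=0)
  i=1: ✓ (witness j=1)
  i=2: ✓ (witness j=2)
  i=3: ✓ (witness j=4)
  i=4: ✓ (witness j=4)
  i=5: ✓ (witness j=5)
  i=6: ✓ (witness j=6)
  i=7: ✓ (witness j=7)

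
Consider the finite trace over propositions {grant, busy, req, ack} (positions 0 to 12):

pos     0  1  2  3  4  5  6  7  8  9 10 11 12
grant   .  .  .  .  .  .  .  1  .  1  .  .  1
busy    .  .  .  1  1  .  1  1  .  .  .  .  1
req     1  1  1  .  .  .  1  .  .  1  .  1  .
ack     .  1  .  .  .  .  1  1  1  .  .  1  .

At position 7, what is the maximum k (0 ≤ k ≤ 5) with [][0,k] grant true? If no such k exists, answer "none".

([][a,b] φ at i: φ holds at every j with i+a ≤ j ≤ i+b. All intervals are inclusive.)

grant must hold from j=7 onward; find where it first fails.
  j=7: holds
  j=8: fails
Holds on [7,7], so largest k = 0.

0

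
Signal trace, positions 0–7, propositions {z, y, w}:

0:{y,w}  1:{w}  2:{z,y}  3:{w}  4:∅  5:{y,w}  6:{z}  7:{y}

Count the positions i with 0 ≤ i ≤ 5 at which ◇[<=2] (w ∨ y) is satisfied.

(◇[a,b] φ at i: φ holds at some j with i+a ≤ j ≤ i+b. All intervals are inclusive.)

6

Evaluate at each i in [0,5]:
  i=0: ✓ (witness j=0)
  i=1: ✓ (witness j=1)
  i=2: ✓ (witness j=2)
  i=3: ✓ (witness j=3)
  i=4: ✓ (witness j=5)
  i=5: ✓ (witness j=5)
Positions where it holds: {0, 1, 2, 3, 4, 5} → 6.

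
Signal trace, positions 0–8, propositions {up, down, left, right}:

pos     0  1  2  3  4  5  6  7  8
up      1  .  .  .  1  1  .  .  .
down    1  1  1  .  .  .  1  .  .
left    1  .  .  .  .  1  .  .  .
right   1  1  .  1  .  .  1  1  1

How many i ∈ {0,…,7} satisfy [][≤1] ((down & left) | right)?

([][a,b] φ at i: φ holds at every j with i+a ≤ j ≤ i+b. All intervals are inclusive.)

3

Evaluate at each i in [0,7]:
  i=0: ✓ (all of [0,1])
  i=1: ✗ (fails at j=2)
  i=2: ✗ (fails at j=2)
  i=3: ✗ (fails at j=4)
  i=4: ✗ (fails at j=4)
  i=5: ✗ (fails at j=5)
  i=6: ✓ (all of [6,7])
  i=7: ✓ (all of [7,8])
Positions where it holds: {0, 6, 7} → 3.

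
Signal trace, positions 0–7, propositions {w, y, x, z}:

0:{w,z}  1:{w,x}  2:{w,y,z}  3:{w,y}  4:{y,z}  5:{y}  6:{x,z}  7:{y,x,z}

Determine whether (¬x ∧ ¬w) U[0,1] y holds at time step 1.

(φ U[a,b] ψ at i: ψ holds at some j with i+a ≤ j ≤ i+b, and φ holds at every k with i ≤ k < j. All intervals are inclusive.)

Need some j in [1,2] with y, and (¬x ∧ ¬w) at every k in [1,j-1].
  j=1: y false.
  j=2: y holds, but (¬x ∧ ¬w) fails at k=1 → not this j.
No j in the window works → until fails.

Does not hold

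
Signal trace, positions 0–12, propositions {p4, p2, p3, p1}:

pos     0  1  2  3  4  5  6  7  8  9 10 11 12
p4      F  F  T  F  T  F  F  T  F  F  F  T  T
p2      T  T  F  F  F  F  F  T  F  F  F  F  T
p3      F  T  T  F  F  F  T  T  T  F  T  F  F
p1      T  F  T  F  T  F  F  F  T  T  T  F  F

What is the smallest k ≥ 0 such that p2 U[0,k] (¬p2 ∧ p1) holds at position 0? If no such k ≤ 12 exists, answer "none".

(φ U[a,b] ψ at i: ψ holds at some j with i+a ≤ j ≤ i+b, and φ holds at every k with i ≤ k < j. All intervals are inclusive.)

Need earliest j ≥ 0 with (¬p2 ∧ p1), and p2 at every k in [0,j-1].
  j=0: rhs fails.
  j=1: rhs fails.
  j=2: rhs holds; lhs holds on [0,1]. k = 2.

2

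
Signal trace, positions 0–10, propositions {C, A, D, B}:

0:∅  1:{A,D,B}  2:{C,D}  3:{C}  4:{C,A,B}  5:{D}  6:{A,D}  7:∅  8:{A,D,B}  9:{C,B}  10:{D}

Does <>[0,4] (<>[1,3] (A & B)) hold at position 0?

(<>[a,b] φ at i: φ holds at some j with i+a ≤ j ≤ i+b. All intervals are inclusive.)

True

Check <>[1,3] (A & B) at each j in [0,4]:
  j=0: holds (witness at 1)
  j=1: holds (witness at 4)
  j=2: holds (witness at 4)
  j=3: holds (witness at 4)
  j=4: fails (none in [5,7])
Found at j=0 → formula holds.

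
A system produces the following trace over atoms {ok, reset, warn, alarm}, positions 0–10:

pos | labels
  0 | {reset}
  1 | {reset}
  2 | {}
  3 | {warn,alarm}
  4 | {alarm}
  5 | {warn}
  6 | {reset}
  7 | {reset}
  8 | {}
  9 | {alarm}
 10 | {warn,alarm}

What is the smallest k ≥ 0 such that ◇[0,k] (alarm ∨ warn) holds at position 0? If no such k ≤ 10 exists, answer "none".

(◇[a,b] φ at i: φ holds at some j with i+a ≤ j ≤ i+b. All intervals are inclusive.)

3

Scan j = 0,1,… for (alarm ∨ warn):
  j=0: fails
  j=1: fails
  j=2: fails
  j=3: holds
First hit at j=3, so smallest k = 3-0 = 3.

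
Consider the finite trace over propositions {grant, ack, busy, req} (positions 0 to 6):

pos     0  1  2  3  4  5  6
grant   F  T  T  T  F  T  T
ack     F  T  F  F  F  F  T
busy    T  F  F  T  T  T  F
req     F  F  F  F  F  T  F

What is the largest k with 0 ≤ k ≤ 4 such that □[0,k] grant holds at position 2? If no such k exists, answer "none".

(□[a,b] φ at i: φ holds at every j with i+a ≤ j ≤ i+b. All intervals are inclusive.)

grant must hold from j=2 onward; find where it first fails.
  j=2: holds
  j=3: holds
  j=4: fails
Holds on [2,3], so largest k = 1.

1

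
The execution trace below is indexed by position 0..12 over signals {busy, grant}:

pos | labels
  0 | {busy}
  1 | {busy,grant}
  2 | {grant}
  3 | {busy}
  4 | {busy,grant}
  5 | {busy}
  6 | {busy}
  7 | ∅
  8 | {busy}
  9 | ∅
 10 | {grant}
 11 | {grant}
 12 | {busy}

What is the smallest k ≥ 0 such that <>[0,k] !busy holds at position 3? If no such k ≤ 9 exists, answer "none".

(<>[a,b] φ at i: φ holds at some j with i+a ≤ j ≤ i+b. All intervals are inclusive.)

4

Scan j = 3,4,… for !busy:
  j=3: fails
  j=4: fails
  j=5: fails
  j=6: fails
  j=7: holds
First hit at j=7, so smallest k = 7-3 = 4.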